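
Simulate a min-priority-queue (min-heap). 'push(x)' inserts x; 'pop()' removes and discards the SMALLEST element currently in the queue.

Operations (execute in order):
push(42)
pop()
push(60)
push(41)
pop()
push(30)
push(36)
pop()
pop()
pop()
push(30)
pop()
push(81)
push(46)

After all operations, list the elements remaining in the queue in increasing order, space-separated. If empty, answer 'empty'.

Answer: 46 81

Derivation:
push(42): heap contents = [42]
pop() → 42: heap contents = []
push(60): heap contents = [60]
push(41): heap contents = [41, 60]
pop() → 41: heap contents = [60]
push(30): heap contents = [30, 60]
push(36): heap contents = [30, 36, 60]
pop() → 30: heap contents = [36, 60]
pop() → 36: heap contents = [60]
pop() → 60: heap contents = []
push(30): heap contents = [30]
pop() → 30: heap contents = []
push(81): heap contents = [81]
push(46): heap contents = [46, 81]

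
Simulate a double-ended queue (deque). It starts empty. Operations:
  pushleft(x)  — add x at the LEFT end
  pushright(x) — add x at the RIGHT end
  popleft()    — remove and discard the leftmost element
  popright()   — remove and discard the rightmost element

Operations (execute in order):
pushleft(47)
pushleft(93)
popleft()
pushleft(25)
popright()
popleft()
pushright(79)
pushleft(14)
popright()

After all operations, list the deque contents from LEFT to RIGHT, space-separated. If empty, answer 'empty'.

pushleft(47): [47]
pushleft(93): [93, 47]
popleft(): [47]
pushleft(25): [25, 47]
popright(): [25]
popleft(): []
pushright(79): [79]
pushleft(14): [14, 79]
popright(): [14]

Answer: 14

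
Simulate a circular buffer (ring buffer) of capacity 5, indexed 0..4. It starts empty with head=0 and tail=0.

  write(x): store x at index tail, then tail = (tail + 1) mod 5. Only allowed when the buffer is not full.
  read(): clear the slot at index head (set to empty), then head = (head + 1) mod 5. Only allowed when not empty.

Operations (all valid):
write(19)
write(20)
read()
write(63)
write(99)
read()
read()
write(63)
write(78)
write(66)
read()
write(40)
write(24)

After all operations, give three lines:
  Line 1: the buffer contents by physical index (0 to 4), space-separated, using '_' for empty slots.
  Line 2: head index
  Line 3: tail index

write(19): buf=[19 _ _ _ _], head=0, tail=1, size=1
write(20): buf=[19 20 _ _ _], head=0, tail=2, size=2
read(): buf=[_ 20 _ _ _], head=1, tail=2, size=1
write(63): buf=[_ 20 63 _ _], head=1, tail=3, size=2
write(99): buf=[_ 20 63 99 _], head=1, tail=4, size=3
read(): buf=[_ _ 63 99 _], head=2, tail=4, size=2
read(): buf=[_ _ _ 99 _], head=3, tail=4, size=1
write(63): buf=[_ _ _ 99 63], head=3, tail=0, size=2
write(78): buf=[78 _ _ 99 63], head=3, tail=1, size=3
write(66): buf=[78 66 _ 99 63], head=3, tail=2, size=4
read(): buf=[78 66 _ _ 63], head=4, tail=2, size=3
write(40): buf=[78 66 40 _ 63], head=4, tail=3, size=4
write(24): buf=[78 66 40 24 63], head=4, tail=4, size=5

Answer: 78 66 40 24 63
4
4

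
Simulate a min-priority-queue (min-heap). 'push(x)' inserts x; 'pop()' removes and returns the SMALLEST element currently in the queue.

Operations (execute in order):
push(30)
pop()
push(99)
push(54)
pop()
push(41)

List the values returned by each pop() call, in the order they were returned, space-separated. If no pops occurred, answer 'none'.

push(30): heap contents = [30]
pop() → 30: heap contents = []
push(99): heap contents = [99]
push(54): heap contents = [54, 99]
pop() → 54: heap contents = [99]
push(41): heap contents = [41, 99]

Answer: 30 54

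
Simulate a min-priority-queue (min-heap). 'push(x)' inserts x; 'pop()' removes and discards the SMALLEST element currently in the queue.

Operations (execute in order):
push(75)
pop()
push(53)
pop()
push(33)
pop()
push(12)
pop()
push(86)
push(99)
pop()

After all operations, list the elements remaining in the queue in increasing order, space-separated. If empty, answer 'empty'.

push(75): heap contents = [75]
pop() → 75: heap contents = []
push(53): heap contents = [53]
pop() → 53: heap contents = []
push(33): heap contents = [33]
pop() → 33: heap contents = []
push(12): heap contents = [12]
pop() → 12: heap contents = []
push(86): heap contents = [86]
push(99): heap contents = [86, 99]
pop() → 86: heap contents = [99]

Answer: 99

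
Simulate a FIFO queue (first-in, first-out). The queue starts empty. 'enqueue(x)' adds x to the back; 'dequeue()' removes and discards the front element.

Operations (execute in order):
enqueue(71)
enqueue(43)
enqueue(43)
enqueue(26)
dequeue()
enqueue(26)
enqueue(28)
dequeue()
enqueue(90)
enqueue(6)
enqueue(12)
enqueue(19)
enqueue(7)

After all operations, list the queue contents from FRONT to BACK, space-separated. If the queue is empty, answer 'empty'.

enqueue(71): [71]
enqueue(43): [71, 43]
enqueue(43): [71, 43, 43]
enqueue(26): [71, 43, 43, 26]
dequeue(): [43, 43, 26]
enqueue(26): [43, 43, 26, 26]
enqueue(28): [43, 43, 26, 26, 28]
dequeue(): [43, 26, 26, 28]
enqueue(90): [43, 26, 26, 28, 90]
enqueue(6): [43, 26, 26, 28, 90, 6]
enqueue(12): [43, 26, 26, 28, 90, 6, 12]
enqueue(19): [43, 26, 26, 28, 90, 6, 12, 19]
enqueue(7): [43, 26, 26, 28, 90, 6, 12, 19, 7]

Answer: 43 26 26 28 90 6 12 19 7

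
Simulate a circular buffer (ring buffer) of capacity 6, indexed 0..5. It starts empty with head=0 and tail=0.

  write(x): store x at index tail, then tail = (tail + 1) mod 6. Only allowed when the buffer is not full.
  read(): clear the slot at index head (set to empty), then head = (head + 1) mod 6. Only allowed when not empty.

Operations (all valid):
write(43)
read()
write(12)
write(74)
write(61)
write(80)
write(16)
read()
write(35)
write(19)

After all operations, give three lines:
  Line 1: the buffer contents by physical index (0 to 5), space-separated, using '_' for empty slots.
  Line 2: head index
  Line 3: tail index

write(43): buf=[43 _ _ _ _ _], head=0, tail=1, size=1
read(): buf=[_ _ _ _ _ _], head=1, tail=1, size=0
write(12): buf=[_ 12 _ _ _ _], head=1, tail=2, size=1
write(74): buf=[_ 12 74 _ _ _], head=1, tail=3, size=2
write(61): buf=[_ 12 74 61 _ _], head=1, tail=4, size=3
write(80): buf=[_ 12 74 61 80 _], head=1, tail=5, size=4
write(16): buf=[_ 12 74 61 80 16], head=1, tail=0, size=5
read(): buf=[_ _ 74 61 80 16], head=2, tail=0, size=4
write(35): buf=[35 _ 74 61 80 16], head=2, tail=1, size=5
write(19): buf=[35 19 74 61 80 16], head=2, tail=2, size=6

Answer: 35 19 74 61 80 16
2
2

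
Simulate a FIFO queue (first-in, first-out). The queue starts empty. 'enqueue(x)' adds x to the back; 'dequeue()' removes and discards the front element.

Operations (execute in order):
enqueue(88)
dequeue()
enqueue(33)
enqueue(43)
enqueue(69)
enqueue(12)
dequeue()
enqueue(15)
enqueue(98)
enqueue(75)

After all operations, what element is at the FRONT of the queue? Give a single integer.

Answer: 43

Derivation:
enqueue(88): queue = [88]
dequeue(): queue = []
enqueue(33): queue = [33]
enqueue(43): queue = [33, 43]
enqueue(69): queue = [33, 43, 69]
enqueue(12): queue = [33, 43, 69, 12]
dequeue(): queue = [43, 69, 12]
enqueue(15): queue = [43, 69, 12, 15]
enqueue(98): queue = [43, 69, 12, 15, 98]
enqueue(75): queue = [43, 69, 12, 15, 98, 75]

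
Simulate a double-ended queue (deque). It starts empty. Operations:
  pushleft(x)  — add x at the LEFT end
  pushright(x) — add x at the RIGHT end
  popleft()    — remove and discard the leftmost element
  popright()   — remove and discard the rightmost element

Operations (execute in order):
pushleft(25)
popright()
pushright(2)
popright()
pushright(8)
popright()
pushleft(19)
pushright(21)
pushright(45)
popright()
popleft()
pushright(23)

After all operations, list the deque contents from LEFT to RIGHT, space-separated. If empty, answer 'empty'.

pushleft(25): [25]
popright(): []
pushright(2): [2]
popright(): []
pushright(8): [8]
popright(): []
pushleft(19): [19]
pushright(21): [19, 21]
pushright(45): [19, 21, 45]
popright(): [19, 21]
popleft(): [21]
pushright(23): [21, 23]

Answer: 21 23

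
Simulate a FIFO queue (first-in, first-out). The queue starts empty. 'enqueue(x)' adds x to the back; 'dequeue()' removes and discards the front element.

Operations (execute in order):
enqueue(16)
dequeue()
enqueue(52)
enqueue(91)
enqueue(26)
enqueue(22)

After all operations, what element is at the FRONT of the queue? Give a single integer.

Answer: 52

Derivation:
enqueue(16): queue = [16]
dequeue(): queue = []
enqueue(52): queue = [52]
enqueue(91): queue = [52, 91]
enqueue(26): queue = [52, 91, 26]
enqueue(22): queue = [52, 91, 26, 22]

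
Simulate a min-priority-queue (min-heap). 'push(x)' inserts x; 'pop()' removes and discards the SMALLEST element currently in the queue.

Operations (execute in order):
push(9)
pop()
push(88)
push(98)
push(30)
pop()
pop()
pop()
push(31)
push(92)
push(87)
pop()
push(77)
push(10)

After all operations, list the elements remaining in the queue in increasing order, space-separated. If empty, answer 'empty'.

Answer: 10 77 87 92

Derivation:
push(9): heap contents = [9]
pop() → 9: heap contents = []
push(88): heap contents = [88]
push(98): heap contents = [88, 98]
push(30): heap contents = [30, 88, 98]
pop() → 30: heap contents = [88, 98]
pop() → 88: heap contents = [98]
pop() → 98: heap contents = []
push(31): heap contents = [31]
push(92): heap contents = [31, 92]
push(87): heap contents = [31, 87, 92]
pop() → 31: heap contents = [87, 92]
push(77): heap contents = [77, 87, 92]
push(10): heap contents = [10, 77, 87, 92]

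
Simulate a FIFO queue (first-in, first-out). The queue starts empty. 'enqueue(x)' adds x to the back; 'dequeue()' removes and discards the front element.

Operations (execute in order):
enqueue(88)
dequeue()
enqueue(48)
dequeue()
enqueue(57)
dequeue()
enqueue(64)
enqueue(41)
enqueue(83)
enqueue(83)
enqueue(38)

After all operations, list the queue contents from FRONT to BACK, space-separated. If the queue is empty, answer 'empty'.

enqueue(88): [88]
dequeue(): []
enqueue(48): [48]
dequeue(): []
enqueue(57): [57]
dequeue(): []
enqueue(64): [64]
enqueue(41): [64, 41]
enqueue(83): [64, 41, 83]
enqueue(83): [64, 41, 83, 83]
enqueue(38): [64, 41, 83, 83, 38]

Answer: 64 41 83 83 38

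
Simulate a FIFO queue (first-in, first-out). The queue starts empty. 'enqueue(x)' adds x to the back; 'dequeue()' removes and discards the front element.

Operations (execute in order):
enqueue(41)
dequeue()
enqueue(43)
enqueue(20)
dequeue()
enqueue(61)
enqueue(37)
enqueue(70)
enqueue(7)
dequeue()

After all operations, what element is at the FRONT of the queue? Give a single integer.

Answer: 61

Derivation:
enqueue(41): queue = [41]
dequeue(): queue = []
enqueue(43): queue = [43]
enqueue(20): queue = [43, 20]
dequeue(): queue = [20]
enqueue(61): queue = [20, 61]
enqueue(37): queue = [20, 61, 37]
enqueue(70): queue = [20, 61, 37, 70]
enqueue(7): queue = [20, 61, 37, 70, 7]
dequeue(): queue = [61, 37, 70, 7]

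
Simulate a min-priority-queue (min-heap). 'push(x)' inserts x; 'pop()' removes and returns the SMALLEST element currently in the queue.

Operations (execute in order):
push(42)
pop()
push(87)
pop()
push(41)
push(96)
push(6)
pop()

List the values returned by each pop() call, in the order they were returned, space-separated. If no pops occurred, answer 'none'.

Answer: 42 87 6

Derivation:
push(42): heap contents = [42]
pop() → 42: heap contents = []
push(87): heap contents = [87]
pop() → 87: heap contents = []
push(41): heap contents = [41]
push(96): heap contents = [41, 96]
push(6): heap contents = [6, 41, 96]
pop() → 6: heap contents = [41, 96]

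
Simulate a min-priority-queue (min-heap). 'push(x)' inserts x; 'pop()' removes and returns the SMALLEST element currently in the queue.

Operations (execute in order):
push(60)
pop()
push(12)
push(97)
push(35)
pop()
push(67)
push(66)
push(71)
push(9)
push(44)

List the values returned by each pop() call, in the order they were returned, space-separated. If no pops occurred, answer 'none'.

Answer: 60 12

Derivation:
push(60): heap contents = [60]
pop() → 60: heap contents = []
push(12): heap contents = [12]
push(97): heap contents = [12, 97]
push(35): heap contents = [12, 35, 97]
pop() → 12: heap contents = [35, 97]
push(67): heap contents = [35, 67, 97]
push(66): heap contents = [35, 66, 67, 97]
push(71): heap contents = [35, 66, 67, 71, 97]
push(9): heap contents = [9, 35, 66, 67, 71, 97]
push(44): heap contents = [9, 35, 44, 66, 67, 71, 97]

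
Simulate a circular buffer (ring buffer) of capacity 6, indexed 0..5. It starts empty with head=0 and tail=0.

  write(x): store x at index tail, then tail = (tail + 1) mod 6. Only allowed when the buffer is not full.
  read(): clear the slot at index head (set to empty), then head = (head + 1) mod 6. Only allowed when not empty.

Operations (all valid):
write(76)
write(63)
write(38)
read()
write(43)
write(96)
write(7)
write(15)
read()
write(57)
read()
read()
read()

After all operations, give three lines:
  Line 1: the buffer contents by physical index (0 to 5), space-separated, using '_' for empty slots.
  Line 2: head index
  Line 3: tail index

Answer: 15 57 _ _ _ 7
5
2

Derivation:
write(76): buf=[76 _ _ _ _ _], head=0, tail=1, size=1
write(63): buf=[76 63 _ _ _ _], head=0, tail=2, size=2
write(38): buf=[76 63 38 _ _ _], head=0, tail=3, size=3
read(): buf=[_ 63 38 _ _ _], head=1, tail=3, size=2
write(43): buf=[_ 63 38 43 _ _], head=1, tail=4, size=3
write(96): buf=[_ 63 38 43 96 _], head=1, tail=5, size=4
write(7): buf=[_ 63 38 43 96 7], head=1, tail=0, size=5
write(15): buf=[15 63 38 43 96 7], head=1, tail=1, size=6
read(): buf=[15 _ 38 43 96 7], head=2, tail=1, size=5
write(57): buf=[15 57 38 43 96 7], head=2, tail=2, size=6
read(): buf=[15 57 _ 43 96 7], head=3, tail=2, size=5
read(): buf=[15 57 _ _ 96 7], head=4, tail=2, size=4
read(): buf=[15 57 _ _ _ 7], head=5, tail=2, size=3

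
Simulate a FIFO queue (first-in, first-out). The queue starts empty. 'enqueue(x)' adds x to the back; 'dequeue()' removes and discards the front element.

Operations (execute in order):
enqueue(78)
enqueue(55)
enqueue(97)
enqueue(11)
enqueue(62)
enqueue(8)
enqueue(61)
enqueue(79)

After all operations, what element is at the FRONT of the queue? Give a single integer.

enqueue(78): queue = [78]
enqueue(55): queue = [78, 55]
enqueue(97): queue = [78, 55, 97]
enqueue(11): queue = [78, 55, 97, 11]
enqueue(62): queue = [78, 55, 97, 11, 62]
enqueue(8): queue = [78, 55, 97, 11, 62, 8]
enqueue(61): queue = [78, 55, 97, 11, 62, 8, 61]
enqueue(79): queue = [78, 55, 97, 11, 62, 8, 61, 79]

Answer: 78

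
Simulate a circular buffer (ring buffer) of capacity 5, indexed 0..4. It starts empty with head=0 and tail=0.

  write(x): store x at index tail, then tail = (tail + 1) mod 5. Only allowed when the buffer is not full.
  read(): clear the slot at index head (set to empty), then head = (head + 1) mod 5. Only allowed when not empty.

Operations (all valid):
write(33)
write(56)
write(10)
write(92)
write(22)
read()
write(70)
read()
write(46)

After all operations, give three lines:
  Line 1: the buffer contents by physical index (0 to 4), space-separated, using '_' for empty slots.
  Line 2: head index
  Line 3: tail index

Answer: 70 46 10 92 22
2
2

Derivation:
write(33): buf=[33 _ _ _ _], head=0, tail=1, size=1
write(56): buf=[33 56 _ _ _], head=0, tail=2, size=2
write(10): buf=[33 56 10 _ _], head=0, tail=3, size=3
write(92): buf=[33 56 10 92 _], head=0, tail=4, size=4
write(22): buf=[33 56 10 92 22], head=0, tail=0, size=5
read(): buf=[_ 56 10 92 22], head=1, tail=0, size=4
write(70): buf=[70 56 10 92 22], head=1, tail=1, size=5
read(): buf=[70 _ 10 92 22], head=2, tail=1, size=4
write(46): buf=[70 46 10 92 22], head=2, tail=2, size=5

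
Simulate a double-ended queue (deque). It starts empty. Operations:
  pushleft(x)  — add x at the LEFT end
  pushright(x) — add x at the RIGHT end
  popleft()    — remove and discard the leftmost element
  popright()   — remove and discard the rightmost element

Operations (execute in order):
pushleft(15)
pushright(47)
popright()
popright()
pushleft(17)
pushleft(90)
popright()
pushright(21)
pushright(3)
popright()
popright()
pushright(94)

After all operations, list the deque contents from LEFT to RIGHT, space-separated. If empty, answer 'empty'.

Answer: 90 94

Derivation:
pushleft(15): [15]
pushright(47): [15, 47]
popright(): [15]
popright(): []
pushleft(17): [17]
pushleft(90): [90, 17]
popright(): [90]
pushright(21): [90, 21]
pushright(3): [90, 21, 3]
popright(): [90, 21]
popright(): [90]
pushright(94): [90, 94]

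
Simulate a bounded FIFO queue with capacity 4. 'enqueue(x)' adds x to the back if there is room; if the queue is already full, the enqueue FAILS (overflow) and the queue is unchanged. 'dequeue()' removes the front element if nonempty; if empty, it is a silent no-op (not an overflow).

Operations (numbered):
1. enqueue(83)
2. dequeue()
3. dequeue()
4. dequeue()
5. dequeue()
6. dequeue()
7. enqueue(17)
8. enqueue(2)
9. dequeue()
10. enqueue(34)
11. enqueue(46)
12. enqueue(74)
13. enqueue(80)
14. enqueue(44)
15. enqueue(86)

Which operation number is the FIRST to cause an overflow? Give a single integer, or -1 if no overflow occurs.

1. enqueue(83): size=1
2. dequeue(): size=0
3. dequeue(): empty, no-op, size=0
4. dequeue(): empty, no-op, size=0
5. dequeue(): empty, no-op, size=0
6. dequeue(): empty, no-op, size=0
7. enqueue(17): size=1
8. enqueue(2): size=2
9. dequeue(): size=1
10. enqueue(34): size=2
11. enqueue(46): size=3
12. enqueue(74): size=4
13. enqueue(80): size=4=cap → OVERFLOW (fail)
14. enqueue(44): size=4=cap → OVERFLOW (fail)
15. enqueue(86): size=4=cap → OVERFLOW (fail)

Answer: 13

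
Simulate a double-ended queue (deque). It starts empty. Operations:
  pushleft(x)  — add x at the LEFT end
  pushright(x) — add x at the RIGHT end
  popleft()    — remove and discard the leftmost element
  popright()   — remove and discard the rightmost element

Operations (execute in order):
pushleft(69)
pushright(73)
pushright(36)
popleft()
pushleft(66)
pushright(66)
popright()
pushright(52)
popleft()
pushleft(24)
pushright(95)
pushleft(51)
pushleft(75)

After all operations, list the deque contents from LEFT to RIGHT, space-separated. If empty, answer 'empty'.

Answer: 75 51 24 73 36 52 95

Derivation:
pushleft(69): [69]
pushright(73): [69, 73]
pushright(36): [69, 73, 36]
popleft(): [73, 36]
pushleft(66): [66, 73, 36]
pushright(66): [66, 73, 36, 66]
popright(): [66, 73, 36]
pushright(52): [66, 73, 36, 52]
popleft(): [73, 36, 52]
pushleft(24): [24, 73, 36, 52]
pushright(95): [24, 73, 36, 52, 95]
pushleft(51): [51, 24, 73, 36, 52, 95]
pushleft(75): [75, 51, 24, 73, 36, 52, 95]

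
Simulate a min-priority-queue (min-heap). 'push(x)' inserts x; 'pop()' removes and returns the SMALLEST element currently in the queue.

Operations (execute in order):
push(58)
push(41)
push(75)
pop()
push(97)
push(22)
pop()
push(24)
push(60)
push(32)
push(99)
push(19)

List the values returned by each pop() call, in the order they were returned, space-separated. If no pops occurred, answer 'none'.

push(58): heap contents = [58]
push(41): heap contents = [41, 58]
push(75): heap contents = [41, 58, 75]
pop() → 41: heap contents = [58, 75]
push(97): heap contents = [58, 75, 97]
push(22): heap contents = [22, 58, 75, 97]
pop() → 22: heap contents = [58, 75, 97]
push(24): heap contents = [24, 58, 75, 97]
push(60): heap contents = [24, 58, 60, 75, 97]
push(32): heap contents = [24, 32, 58, 60, 75, 97]
push(99): heap contents = [24, 32, 58, 60, 75, 97, 99]
push(19): heap contents = [19, 24, 32, 58, 60, 75, 97, 99]

Answer: 41 22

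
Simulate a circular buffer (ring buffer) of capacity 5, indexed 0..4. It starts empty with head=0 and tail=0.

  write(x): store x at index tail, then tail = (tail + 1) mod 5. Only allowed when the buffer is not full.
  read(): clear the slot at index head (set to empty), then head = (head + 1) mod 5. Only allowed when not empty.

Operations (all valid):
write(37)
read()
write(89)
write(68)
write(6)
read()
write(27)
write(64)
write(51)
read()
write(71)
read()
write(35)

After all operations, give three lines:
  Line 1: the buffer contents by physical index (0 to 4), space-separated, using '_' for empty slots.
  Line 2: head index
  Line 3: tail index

write(37): buf=[37 _ _ _ _], head=0, tail=1, size=1
read(): buf=[_ _ _ _ _], head=1, tail=1, size=0
write(89): buf=[_ 89 _ _ _], head=1, tail=2, size=1
write(68): buf=[_ 89 68 _ _], head=1, tail=3, size=2
write(6): buf=[_ 89 68 6 _], head=1, tail=4, size=3
read(): buf=[_ _ 68 6 _], head=2, tail=4, size=2
write(27): buf=[_ _ 68 6 27], head=2, tail=0, size=3
write(64): buf=[64 _ 68 6 27], head=2, tail=1, size=4
write(51): buf=[64 51 68 6 27], head=2, tail=2, size=5
read(): buf=[64 51 _ 6 27], head=3, tail=2, size=4
write(71): buf=[64 51 71 6 27], head=3, tail=3, size=5
read(): buf=[64 51 71 _ 27], head=4, tail=3, size=4
write(35): buf=[64 51 71 35 27], head=4, tail=4, size=5

Answer: 64 51 71 35 27
4
4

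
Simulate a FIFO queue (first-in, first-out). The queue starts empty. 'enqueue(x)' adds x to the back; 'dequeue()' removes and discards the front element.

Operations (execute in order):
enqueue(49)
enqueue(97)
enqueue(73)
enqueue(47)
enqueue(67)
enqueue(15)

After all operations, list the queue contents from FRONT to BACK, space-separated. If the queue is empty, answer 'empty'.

Answer: 49 97 73 47 67 15

Derivation:
enqueue(49): [49]
enqueue(97): [49, 97]
enqueue(73): [49, 97, 73]
enqueue(47): [49, 97, 73, 47]
enqueue(67): [49, 97, 73, 47, 67]
enqueue(15): [49, 97, 73, 47, 67, 15]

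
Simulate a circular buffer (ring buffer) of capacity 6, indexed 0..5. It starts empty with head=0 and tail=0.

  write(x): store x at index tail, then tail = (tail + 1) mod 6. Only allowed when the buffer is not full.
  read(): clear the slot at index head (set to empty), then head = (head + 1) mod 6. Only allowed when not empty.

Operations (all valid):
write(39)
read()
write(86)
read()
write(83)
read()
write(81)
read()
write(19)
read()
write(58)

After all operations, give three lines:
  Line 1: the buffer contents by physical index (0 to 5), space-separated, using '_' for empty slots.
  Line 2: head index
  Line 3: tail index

Answer: _ _ _ _ _ 58
5
0

Derivation:
write(39): buf=[39 _ _ _ _ _], head=0, tail=1, size=1
read(): buf=[_ _ _ _ _ _], head=1, tail=1, size=0
write(86): buf=[_ 86 _ _ _ _], head=1, tail=2, size=1
read(): buf=[_ _ _ _ _ _], head=2, tail=2, size=0
write(83): buf=[_ _ 83 _ _ _], head=2, tail=3, size=1
read(): buf=[_ _ _ _ _ _], head=3, tail=3, size=0
write(81): buf=[_ _ _ 81 _ _], head=3, tail=4, size=1
read(): buf=[_ _ _ _ _ _], head=4, tail=4, size=0
write(19): buf=[_ _ _ _ 19 _], head=4, tail=5, size=1
read(): buf=[_ _ _ _ _ _], head=5, tail=5, size=0
write(58): buf=[_ _ _ _ _ 58], head=5, tail=0, size=1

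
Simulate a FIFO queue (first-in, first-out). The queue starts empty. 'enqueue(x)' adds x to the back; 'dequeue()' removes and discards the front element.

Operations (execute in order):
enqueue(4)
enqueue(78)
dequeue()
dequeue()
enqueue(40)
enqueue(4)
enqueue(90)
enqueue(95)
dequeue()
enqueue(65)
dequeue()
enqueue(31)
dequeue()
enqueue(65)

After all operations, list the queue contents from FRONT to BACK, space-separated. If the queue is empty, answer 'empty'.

enqueue(4): [4]
enqueue(78): [4, 78]
dequeue(): [78]
dequeue(): []
enqueue(40): [40]
enqueue(4): [40, 4]
enqueue(90): [40, 4, 90]
enqueue(95): [40, 4, 90, 95]
dequeue(): [4, 90, 95]
enqueue(65): [4, 90, 95, 65]
dequeue(): [90, 95, 65]
enqueue(31): [90, 95, 65, 31]
dequeue(): [95, 65, 31]
enqueue(65): [95, 65, 31, 65]

Answer: 95 65 31 65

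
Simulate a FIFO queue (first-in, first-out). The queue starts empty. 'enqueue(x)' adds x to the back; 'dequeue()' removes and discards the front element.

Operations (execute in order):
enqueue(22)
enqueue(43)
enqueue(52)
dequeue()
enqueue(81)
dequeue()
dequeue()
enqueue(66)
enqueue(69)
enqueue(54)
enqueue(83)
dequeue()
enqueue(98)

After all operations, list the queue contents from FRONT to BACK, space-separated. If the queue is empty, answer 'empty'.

enqueue(22): [22]
enqueue(43): [22, 43]
enqueue(52): [22, 43, 52]
dequeue(): [43, 52]
enqueue(81): [43, 52, 81]
dequeue(): [52, 81]
dequeue(): [81]
enqueue(66): [81, 66]
enqueue(69): [81, 66, 69]
enqueue(54): [81, 66, 69, 54]
enqueue(83): [81, 66, 69, 54, 83]
dequeue(): [66, 69, 54, 83]
enqueue(98): [66, 69, 54, 83, 98]

Answer: 66 69 54 83 98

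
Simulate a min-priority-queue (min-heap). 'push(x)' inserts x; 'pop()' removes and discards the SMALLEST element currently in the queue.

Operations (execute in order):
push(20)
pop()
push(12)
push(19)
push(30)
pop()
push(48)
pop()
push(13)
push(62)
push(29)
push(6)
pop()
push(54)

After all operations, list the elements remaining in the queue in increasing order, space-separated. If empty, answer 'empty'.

push(20): heap contents = [20]
pop() → 20: heap contents = []
push(12): heap contents = [12]
push(19): heap contents = [12, 19]
push(30): heap contents = [12, 19, 30]
pop() → 12: heap contents = [19, 30]
push(48): heap contents = [19, 30, 48]
pop() → 19: heap contents = [30, 48]
push(13): heap contents = [13, 30, 48]
push(62): heap contents = [13, 30, 48, 62]
push(29): heap contents = [13, 29, 30, 48, 62]
push(6): heap contents = [6, 13, 29, 30, 48, 62]
pop() → 6: heap contents = [13, 29, 30, 48, 62]
push(54): heap contents = [13, 29, 30, 48, 54, 62]

Answer: 13 29 30 48 54 62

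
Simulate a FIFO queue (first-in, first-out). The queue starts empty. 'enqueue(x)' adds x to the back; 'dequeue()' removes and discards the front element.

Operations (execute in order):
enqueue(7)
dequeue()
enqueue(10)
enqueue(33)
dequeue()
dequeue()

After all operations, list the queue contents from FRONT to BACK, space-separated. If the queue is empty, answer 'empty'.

Answer: empty

Derivation:
enqueue(7): [7]
dequeue(): []
enqueue(10): [10]
enqueue(33): [10, 33]
dequeue(): [33]
dequeue(): []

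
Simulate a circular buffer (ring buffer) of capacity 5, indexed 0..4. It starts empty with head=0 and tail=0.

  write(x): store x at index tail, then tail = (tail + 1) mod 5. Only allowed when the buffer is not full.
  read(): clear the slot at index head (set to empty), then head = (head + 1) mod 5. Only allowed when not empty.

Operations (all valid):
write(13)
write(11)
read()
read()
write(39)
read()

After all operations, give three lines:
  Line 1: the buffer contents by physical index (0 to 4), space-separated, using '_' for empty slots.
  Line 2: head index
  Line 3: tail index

Answer: _ _ _ _ _
3
3

Derivation:
write(13): buf=[13 _ _ _ _], head=0, tail=1, size=1
write(11): buf=[13 11 _ _ _], head=0, tail=2, size=2
read(): buf=[_ 11 _ _ _], head=1, tail=2, size=1
read(): buf=[_ _ _ _ _], head=2, tail=2, size=0
write(39): buf=[_ _ 39 _ _], head=2, tail=3, size=1
read(): buf=[_ _ _ _ _], head=3, tail=3, size=0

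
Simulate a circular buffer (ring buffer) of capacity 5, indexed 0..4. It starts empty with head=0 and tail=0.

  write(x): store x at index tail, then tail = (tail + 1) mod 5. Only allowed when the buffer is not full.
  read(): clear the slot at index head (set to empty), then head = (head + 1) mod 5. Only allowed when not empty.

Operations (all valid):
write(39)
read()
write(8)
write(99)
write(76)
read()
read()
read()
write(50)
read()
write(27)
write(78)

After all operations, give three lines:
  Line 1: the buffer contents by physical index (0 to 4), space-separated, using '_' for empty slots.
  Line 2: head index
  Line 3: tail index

write(39): buf=[39 _ _ _ _], head=0, tail=1, size=1
read(): buf=[_ _ _ _ _], head=1, tail=1, size=0
write(8): buf=[_ 8 _ _ _], head=1, tail=2, size=1
write(99): buf=[_ 8 99 _ _], head=1, tail=3, size=2
write(76): buf=[_ 8 99 76 _], head=1, tail=4, size=3
read(): buf=[_ _ 99 76 _], head=2, tail=4, size=2
read(): buf=[_ _ _ 76 _], head=3, tail=4, size=1
read(): buf=[_ _ _ _ _], head=4, tail=4, size=0
write(50): buf=[_ _ _ _ 50], head=4, tail=0, size=1
read(): buf=[_ _ _ _ _], head=0, tail=0, size=0
write(27): buf=[27 _ _ _ _], head=0, tail=1, size=1
write(78): buf=[27 78 _ _ _], head=0, tail=2, size=2

Answer: 27 78 _ _ _
0
2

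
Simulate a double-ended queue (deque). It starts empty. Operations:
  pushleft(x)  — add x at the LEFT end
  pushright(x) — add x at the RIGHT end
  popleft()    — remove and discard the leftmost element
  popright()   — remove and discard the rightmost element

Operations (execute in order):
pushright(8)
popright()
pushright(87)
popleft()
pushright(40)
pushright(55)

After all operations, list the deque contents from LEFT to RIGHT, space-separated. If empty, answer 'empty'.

pushright(8): [8]
popright(): []
pushright(87): [87]
popleft(): []
pushright(40): [40]
pushright(55): [40, 55]

Answer: 40 55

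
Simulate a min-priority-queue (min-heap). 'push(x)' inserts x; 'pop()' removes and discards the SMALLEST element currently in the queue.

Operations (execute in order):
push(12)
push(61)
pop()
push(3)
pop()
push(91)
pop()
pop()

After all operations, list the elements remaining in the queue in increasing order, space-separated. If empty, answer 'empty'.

Answer: empty

Derivation:
push(12): heap contents = [12]
push(61): heap contents = [12, 61]
pop() → 12: heap contents = [61]
push(3): heap contents = [3, 61]
pop() → 3: heap contents = [61]
push(91): heap contents = [61, 91]
pop() → 61: heap contents = [91]
pop() → 91: heap contents = []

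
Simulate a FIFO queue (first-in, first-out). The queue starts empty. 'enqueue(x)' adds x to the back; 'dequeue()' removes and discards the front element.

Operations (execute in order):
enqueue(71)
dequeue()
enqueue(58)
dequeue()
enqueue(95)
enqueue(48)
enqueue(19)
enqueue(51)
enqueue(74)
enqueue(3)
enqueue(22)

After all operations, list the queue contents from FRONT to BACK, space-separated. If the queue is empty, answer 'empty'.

enqueue(71): [71]
dequeue(): []
enqueue(58): [58]
dequeue(): []
enqueue(95): [95]
enqueue(48): [95, 48]
enqueue(19): [95, 48, 19]
enqueue(51): [95, 48, 19, 51]
enqueue(74): [95, 48, 19, 51, 74]
enqueue(3): [95, 48, 19, 51, 74, 3]
enqueue(22): [95, 48, 19, 51, 74, 3, 22]

Answer: 95 48 19 51 74 3 22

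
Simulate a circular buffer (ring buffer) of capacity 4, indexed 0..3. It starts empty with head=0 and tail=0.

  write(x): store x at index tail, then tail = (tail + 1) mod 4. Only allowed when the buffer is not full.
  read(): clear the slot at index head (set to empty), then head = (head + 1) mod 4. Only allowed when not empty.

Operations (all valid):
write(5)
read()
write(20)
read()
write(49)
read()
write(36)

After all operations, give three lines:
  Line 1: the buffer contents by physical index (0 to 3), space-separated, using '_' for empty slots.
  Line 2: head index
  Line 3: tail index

Answer: _ _ _ 36
3
0

Derivation:
write(5): buf=[5 _ _ _], head=0, tail=1, size=1
read(): buf=[_ _ _ _], head=1, tail=1, size=0
write(20): buf=[_ 20 _ _], head=1, tail=2, size=1
read(): buf=[_ _ _ _], head=2, tail=2, size=0
write(49): buf=[_ _ 49 _], head=2, tail=3, size=1
read(): buf=[_ _ _ _], head=3, tail=3, size=0
write(36): buf=[_ _ _ 36], head=3, tail=0, size=1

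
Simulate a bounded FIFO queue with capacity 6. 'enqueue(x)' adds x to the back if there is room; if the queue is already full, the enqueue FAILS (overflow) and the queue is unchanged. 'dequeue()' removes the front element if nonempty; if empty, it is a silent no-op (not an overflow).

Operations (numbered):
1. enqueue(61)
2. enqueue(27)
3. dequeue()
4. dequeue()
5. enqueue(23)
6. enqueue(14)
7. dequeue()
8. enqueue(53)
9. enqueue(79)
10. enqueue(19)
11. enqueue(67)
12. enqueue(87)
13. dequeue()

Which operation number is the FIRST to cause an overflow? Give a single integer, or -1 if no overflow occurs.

1. enqueue(61): size=1
2. enqueue(27): size=2
3. dequeue(): size=1
4. dequeue(): size=0
5. enqueue(23): size=1
6. enqueue(14): size=2
7. dequeue(): size=1
8. enqueue(53): size=2
9. enqueue(79): size=3
10. enqueue(19): size=4
11. enqueue(67): size=5
12. enqueue(87): size=6
13. dequeue(): size=5

Answer: -1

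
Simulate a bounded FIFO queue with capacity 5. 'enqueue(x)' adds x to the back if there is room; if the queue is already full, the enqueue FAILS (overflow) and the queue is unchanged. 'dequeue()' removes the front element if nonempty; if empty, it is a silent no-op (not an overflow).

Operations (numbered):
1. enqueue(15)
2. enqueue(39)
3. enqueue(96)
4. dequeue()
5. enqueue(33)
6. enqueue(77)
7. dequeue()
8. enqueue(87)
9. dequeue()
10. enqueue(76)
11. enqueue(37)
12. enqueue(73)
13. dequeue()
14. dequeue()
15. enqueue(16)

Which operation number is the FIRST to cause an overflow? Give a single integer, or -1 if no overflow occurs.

1. enqueue(15): size=1
2. enqueue(39): size=2
3. enqueue(96): size=3
4. dequeue(): size=2
5. enqueue(33): size=3
6. enqueue(77): size=4
7. dequeue(): size=3
8. enqueue(87): size=4
9. dequeue(): size=3
10. enqueue(76): size=4
11. enqueue(37): size=5
12. enqueue(73): size=5=cap → OVERFLOW (fail)
13. dequeue(): size=4
14. dequeue(): size=3
15. enqueue(16): size=4

Answer: 12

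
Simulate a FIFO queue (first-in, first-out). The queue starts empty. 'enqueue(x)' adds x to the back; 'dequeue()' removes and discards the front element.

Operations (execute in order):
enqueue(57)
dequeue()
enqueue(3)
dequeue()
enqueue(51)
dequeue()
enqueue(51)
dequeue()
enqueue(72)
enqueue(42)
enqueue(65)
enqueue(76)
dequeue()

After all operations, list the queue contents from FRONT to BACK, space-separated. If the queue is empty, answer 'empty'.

Answer: 42 65 76

Derivation:
enqueue(57): [57]
dequeue(): []
enqueue(3): [3]
dequeue(): []
enqueue(51): [51]
dequeue(): []
enqueue(51): [51]
dequeue(): []
enqueue(72): [72]
enqueue(42): [72, 42]
enqueue(65): [72, 42, 65]
enqueue(76): [72, 42, 65, 76]
dequeue(): [42, 65, 76]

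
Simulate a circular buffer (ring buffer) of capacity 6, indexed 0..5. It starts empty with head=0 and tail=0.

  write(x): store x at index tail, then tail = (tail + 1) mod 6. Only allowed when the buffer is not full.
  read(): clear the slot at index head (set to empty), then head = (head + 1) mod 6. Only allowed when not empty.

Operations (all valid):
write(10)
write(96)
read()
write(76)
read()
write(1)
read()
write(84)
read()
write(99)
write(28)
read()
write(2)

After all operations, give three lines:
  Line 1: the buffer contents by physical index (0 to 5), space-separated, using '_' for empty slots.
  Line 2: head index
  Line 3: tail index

write(10): buf=[10 _ _ _ _ _], head=0, tail=1, size=1
write(96): buf=[10 96 _ _ _ _], head=0, tail=2, size=2
read(): buf=[_ 96 _ _ _ _], head=1, tail=2, size=1
write(76): buf=[_ 96 76 _ _ _], head=1, tail=3, size=2
read(): buf=[_ _ 76 _ _ _], head=2, tail=3, size=1
write(1): buf=[_ _ 76 1 _ _], head=2, tail=4, size=2
read(): buf=[_ _ _ 1 _ _], head=3, tail=4, size=1
write(84): buf=[_ _ _ 1 84 _], head=3, tail=5, size=2
read(): buf=[_ _ _ _ 84 _], head=4, tail=5, size=1
write(99): buf=[_ _ _ _ 84 99], head=4, tail=0, size=2
write(28): buf=[28 _ _ _ 84 99], head=4, tail=1, size=3
read(): buf=[28 _ _ _ _ 99], head=5, tail=1, size=2
write(2): buf=[28 2 _ _ _ 99], head=5, tail=2, size=3

Answer: 28 2 _ _ _ 99
5
2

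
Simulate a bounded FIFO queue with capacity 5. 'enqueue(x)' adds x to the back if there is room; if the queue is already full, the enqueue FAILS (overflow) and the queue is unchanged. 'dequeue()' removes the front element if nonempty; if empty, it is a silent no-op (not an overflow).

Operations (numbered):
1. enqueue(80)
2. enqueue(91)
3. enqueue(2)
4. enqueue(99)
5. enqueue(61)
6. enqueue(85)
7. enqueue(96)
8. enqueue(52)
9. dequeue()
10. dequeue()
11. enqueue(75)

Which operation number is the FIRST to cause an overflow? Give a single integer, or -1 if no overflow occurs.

1. enqueue(80): size=1
2. enqueue(91): size=2
3. enqueue(2): size=3
4. enqueue(99): size=4
5. enqueue(61): size=5
6. enqueue(85): size=5=cap → OVERFLOW (fail)
7. enqueue(96): size=5=cap → OVERFLOW (fail)
8. enqueue(52): size=5=cap → OVERFLOW (fail)
9. dequeue(): size=4
10. dequeue(): size=3
11. enqueue(75): size=4

Answer: 6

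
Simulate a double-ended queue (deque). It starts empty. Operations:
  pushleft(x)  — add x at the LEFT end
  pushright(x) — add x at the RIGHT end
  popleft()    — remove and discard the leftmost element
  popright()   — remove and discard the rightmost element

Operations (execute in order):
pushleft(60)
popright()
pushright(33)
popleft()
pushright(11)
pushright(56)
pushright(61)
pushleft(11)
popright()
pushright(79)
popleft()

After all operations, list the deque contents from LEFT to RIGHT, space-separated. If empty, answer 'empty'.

pushleft(60): [60]
popright(): []
pushright(33): [33]
popleft(): []
pushright(11): [11]
pushright(56): [11, 56]
pushright(61): [11, 56, 61]
pushleft(11): [11, 11, 56, 61]
popright(): [11, 11, 56]
pushright(79): [11, 11, 56, 79]
popleft(): [11, 56, 79]

Answer: 11 56 79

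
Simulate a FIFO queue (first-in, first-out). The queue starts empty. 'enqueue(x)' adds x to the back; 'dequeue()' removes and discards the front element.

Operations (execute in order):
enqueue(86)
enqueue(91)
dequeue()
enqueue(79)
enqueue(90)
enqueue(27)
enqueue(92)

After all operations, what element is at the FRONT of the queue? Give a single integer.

Answer: 91

Derivation:
enqueue(86): queue = [86]
enqueue(91): queue = [86, 91]
dequeue(): queue = [91]
enqueue(79): queue = [91, 79]
enqueue(90): queue = [91, 79, 90]
enqueue(27): queue = [91, 79, 90, 27]
enqueue(92): queue = [91, 79, 90, 27, 92]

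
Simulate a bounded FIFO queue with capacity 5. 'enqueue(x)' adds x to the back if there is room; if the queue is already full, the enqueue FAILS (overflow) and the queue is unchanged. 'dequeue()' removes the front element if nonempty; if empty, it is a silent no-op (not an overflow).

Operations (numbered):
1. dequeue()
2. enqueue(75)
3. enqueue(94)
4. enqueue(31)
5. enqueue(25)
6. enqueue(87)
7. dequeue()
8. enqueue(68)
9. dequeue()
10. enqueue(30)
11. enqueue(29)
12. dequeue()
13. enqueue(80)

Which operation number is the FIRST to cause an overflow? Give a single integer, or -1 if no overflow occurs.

1. dequeue(): empty, no-op, size=0
2. enqueue(75): size=1
3. enqueue(94): size=2
4. enqueue(31): size=3
5. enqueue(25): size=4
6. enqueue(87): size=5
7. dequeue(): size=4
8. enqueue(68): size=5
9. dequeue(): size=4
10. enqueue(30): size=5
11. enqueue(29): size=5=cap → OVERFLOW (fail)
12. dequeue(): size=4
13. enqueue(80): size=5

Answer: 11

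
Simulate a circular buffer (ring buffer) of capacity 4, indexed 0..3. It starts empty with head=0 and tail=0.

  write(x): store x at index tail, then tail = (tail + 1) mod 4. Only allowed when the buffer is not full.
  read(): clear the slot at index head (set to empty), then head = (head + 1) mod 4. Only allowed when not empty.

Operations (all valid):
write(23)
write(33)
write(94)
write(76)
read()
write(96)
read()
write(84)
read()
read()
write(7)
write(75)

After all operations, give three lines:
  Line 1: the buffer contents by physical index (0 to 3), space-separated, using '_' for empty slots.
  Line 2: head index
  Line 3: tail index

Answer: 96 84 7 75
0
0

Derivation:
write(23): buf=[23 _ _ _], head=0, tail=1, size=1
write(33): buf=[23 33 _ _], head=0, tail=2, size=2
write(94): buf=[23 33 94 _], head=0, tail=3, size=3
write(76): buf=[23 33 94 76], head=0, tail=0, size=4
read(): buf=[_ 33 94 76], head=1, tail=0, size=3
write(96): buf=[96 33 94 76], head=1, tail=1, size=4
read(): buf=[96 _ 94 76], head=2, tail=1, size=3
write(84): buf=[96 84 94 76], head=2, tail=2, size=4
read(): buf=[96 84 _ 76], head=3, tail=2, size=3
read(): buf=[96 84 _ _], head=0, tail=2, size=2
write(7): buf=[96 84 7 _], head=0, tail=3, size=3
write(75): buf=[96 84 7 75], head=0, tail=0, size=4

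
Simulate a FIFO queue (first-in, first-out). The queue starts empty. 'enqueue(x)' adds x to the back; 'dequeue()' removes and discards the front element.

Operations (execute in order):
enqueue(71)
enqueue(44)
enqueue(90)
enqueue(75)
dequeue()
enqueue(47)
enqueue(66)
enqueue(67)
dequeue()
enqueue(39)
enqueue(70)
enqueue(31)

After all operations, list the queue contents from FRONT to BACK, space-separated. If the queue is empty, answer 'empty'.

Answer: 90 75 47 66 67 39 70 31

Derivation:
enqueue(71): [71]
enqueue(44): [71, 44]
enqueue(90): [71, 44, 90]
enqueue(75): [71, 44, 90, 75]
dequeue(): [44, 90, 75]
enqueue(47): [44, 90, 75, 47]
enqueue(66): [44, 90, 75, 47, 66]
enqueue(67): [44, 90, 75, 47, 66, 67]
dequeue(): [90, 75, 47, 66, 67]
enqueue(39): [90, 75, 47, 66, 67, 39]
enqueue(70): [90, 75, 47, 66, 67, 39, 70]
enqueue(31): [90, 75, 47, 66, 67, 39, 70, 31]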